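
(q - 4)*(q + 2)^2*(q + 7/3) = q^4 + 7*q^3/3 - 12*q^2 - 44*q - 112/3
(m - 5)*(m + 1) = m^2 - 4*m - 5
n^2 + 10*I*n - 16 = (n + 2*I)*(n + 8*I)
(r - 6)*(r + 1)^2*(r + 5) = r^4 + r^3 - 31*r^2 - 61*r - 30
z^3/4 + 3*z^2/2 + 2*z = z*(z/4 + 1)*(z + 2)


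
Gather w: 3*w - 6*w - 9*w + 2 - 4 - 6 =-12*w - 8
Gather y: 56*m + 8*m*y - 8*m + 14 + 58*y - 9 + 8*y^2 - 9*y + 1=48*m + 8*y^2 + y*(8*m + 49) + 6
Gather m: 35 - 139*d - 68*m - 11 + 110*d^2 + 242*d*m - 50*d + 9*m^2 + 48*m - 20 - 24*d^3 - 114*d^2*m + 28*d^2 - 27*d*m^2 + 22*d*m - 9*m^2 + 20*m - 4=-24*d^3 + 138*d^2 - 27*d*m^2 - 189*d + m*(-114*d^2 + 264*d)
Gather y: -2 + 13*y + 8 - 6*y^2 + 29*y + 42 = -6*y^2 + 42*y + 48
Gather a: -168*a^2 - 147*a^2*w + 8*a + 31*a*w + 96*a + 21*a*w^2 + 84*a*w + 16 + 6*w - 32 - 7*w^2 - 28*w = a^2*(-147*w - 168) + a*(21*w^2 + 115*w + 104) - 7*w^2 - 22*w - 16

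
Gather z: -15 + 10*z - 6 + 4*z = 14*z - 21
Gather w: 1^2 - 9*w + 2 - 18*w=3 - 27*w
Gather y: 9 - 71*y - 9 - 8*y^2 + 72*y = -8*y^2 + y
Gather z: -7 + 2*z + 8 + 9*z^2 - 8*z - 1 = 9*z^2 - 6*z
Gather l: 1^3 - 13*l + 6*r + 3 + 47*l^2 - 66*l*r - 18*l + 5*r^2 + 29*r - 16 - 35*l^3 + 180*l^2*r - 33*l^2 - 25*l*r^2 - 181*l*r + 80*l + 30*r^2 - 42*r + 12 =-35*l^3 + l^2*(180*r + 14) + l*(-25*r^2 - 247*r + 49) + 35*r^2 - 7*r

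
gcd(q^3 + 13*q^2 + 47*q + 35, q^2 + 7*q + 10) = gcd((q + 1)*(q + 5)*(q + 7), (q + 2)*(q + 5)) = q + 5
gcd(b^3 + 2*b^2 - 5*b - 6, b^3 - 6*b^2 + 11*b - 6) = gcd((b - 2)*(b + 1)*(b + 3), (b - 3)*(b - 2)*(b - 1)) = b - 2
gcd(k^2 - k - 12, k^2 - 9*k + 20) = k - 4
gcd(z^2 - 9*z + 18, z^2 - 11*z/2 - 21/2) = 1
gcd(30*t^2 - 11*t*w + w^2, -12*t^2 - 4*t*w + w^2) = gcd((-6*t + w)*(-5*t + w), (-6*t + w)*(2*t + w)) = 6*t - w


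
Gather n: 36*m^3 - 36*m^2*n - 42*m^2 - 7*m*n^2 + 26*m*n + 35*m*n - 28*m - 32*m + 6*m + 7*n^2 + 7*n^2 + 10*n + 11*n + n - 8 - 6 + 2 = 36*m^3 - 42*m^2 - 54*m + n^2*(14 - 7*m) + n*(-36*m^2 + 61*m + 22) - 12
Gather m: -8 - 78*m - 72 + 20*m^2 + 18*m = 20*m^2 - 60*m - 80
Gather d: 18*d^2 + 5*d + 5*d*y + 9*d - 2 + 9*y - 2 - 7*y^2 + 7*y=18*d^2 + d*(5*y + 14) - 7*y^2 + 16*y - 4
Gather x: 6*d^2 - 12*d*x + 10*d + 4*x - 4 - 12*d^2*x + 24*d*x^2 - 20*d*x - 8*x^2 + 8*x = 6*d^2 + 10*d + x^2*(24*d - 8) + x*(-12*d^2 - 32*d + 12) - 4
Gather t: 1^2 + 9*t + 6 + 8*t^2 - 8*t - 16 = 8*t^2 + t - 9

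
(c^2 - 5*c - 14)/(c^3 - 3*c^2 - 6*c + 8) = (c - 7)/(c^2 - 5*c + 4)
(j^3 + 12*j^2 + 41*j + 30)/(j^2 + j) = j + 11 + 30/j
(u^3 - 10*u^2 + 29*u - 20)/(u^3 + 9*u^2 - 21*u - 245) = (u^2 - 5*u + 4)/(u^2 + 14*u + 49)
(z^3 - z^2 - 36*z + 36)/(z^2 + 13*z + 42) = (z^2 - 7*z + 6)/(z + 7)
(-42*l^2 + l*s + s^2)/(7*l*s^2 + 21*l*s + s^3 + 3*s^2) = (-6*l + s)/(s*(s + 3))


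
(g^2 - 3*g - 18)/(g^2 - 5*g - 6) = (g + 3)/(g + 1)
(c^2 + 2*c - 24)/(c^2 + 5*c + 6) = (c^2 + 2*c - 24)/(c^2 + 5*c + 6)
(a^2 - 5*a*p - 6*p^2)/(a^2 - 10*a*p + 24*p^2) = (-a - p)/(-a + 4*p)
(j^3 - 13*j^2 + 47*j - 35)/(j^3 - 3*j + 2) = (j^2 - 12*j + 35)/(j^2 + j - 2)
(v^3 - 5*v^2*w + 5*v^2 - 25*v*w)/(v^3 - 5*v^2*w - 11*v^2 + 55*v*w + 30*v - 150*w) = v*(v + 5)/(v^2 - 11*v + 30)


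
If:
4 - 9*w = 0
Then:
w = 4/9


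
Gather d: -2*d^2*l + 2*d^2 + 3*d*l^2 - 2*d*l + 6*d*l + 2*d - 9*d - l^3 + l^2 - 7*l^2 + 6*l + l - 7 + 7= d^2*(2 - 2*l) + d*(3*l^2 + 4*l - 7) - l^3 - 6*l^2 + 7*l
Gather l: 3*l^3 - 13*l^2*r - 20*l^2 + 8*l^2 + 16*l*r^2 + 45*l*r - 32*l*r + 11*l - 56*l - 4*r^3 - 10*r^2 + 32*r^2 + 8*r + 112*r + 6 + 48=3*l^3 + l^2*(-13*r - 12) + l*(16*r^2 + 13*r - 45) - 4*r^3 + 22*r^2 + 120*r + 54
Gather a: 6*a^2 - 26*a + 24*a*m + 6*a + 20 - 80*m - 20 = 6*a^2 + a*(24*m - 20) - 80*m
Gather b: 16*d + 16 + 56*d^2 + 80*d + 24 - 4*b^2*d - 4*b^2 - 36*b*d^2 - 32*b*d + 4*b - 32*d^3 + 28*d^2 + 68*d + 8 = b^2*(-4*d - 4) + b*(-36*d^2 - 32*d + 4) - 32*d^3 + 84*d^2 + 164*d + 48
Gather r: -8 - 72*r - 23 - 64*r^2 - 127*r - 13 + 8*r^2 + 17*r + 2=-56*r^2 - 182*r - 42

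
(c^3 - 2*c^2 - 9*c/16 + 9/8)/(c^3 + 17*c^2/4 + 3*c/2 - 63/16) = (4*c^2 - 5*c - 6)/(4*c^2 + 20*c + 21)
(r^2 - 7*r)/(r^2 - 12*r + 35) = r/(r - 5)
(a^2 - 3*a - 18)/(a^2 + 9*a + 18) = (a - 6)/(a + 6)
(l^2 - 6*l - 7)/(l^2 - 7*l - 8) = (l - 7)/(l - 8)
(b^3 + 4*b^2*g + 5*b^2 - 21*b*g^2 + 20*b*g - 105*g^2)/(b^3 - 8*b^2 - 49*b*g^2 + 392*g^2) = (b^2 - 3*b*g + 5*b - 15*g)/(b^2 - 7*b*g - 8*b + 56*g)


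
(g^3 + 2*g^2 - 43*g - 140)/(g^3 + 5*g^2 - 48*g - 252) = (g^2 + 9*g + 20)/(g^2 + 12*g + 36)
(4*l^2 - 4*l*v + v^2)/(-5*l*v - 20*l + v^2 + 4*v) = (-4*l^2 + 4*l*v - v^2)/(5*l*v + 20*l - v^2 - 4*v)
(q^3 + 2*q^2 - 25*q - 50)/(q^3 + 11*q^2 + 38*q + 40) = (q - 5)/(q + 4)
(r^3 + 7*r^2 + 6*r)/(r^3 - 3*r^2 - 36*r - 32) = r*(r + 6)/(r^2 - 4*r - 32)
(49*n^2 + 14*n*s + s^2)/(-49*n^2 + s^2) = (7*n + s)/(-7*n + s)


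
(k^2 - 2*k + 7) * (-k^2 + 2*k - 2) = -k^4 + 4*k^3 - 13*k^2 + 18*k - 14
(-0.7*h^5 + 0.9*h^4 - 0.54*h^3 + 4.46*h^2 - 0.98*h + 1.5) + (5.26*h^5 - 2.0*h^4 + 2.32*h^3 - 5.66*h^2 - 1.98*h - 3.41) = 4.56*h^5 - 1.1*h^4 + 1.78*h^3 - 1.2*h^2 - 2.96*h - 1.91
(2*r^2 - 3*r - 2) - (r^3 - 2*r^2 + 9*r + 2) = -r^3 + 4*r^2 - 12*r - 4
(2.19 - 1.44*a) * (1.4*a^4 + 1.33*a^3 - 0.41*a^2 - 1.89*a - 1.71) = -2.016*a^5 + 1.1508*a^4 + 3.5031*a^3 + 1.8237*a^2 - 1.6767*a - 3.7449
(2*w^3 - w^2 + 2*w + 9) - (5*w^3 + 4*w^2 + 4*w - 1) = -3*w^3 - 5*w^2 - 2*w + 10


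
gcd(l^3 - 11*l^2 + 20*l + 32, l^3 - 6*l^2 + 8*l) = l - 4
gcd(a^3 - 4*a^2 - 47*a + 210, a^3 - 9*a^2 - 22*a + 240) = a - 6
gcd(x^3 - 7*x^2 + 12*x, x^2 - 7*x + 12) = x^2 - 7*x + 12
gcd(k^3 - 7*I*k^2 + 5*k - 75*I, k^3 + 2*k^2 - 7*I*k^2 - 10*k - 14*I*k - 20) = k - 5*I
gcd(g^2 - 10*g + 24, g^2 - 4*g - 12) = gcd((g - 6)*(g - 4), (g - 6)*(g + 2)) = g - 6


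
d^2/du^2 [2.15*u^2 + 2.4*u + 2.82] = 4.30000000000000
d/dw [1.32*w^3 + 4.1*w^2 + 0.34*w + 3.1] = 3.96*w^2 + 8.2*w + 0.34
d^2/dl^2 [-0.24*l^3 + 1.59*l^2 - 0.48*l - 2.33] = 3.18 - 1.44*l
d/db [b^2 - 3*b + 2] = 2*b - 3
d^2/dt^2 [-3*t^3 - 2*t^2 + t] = -18*t - 4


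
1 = 1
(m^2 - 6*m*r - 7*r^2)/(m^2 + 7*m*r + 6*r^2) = (m - 7*r)/(m + 6*r)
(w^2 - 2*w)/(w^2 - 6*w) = (w - 2)/(w - 6)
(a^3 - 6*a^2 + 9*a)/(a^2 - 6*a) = (a^2 - 6*a + 9)/(a - 6)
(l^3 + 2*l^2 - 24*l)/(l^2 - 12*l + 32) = l*(l + 6)/(l - 8)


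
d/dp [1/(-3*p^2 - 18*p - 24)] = 2*(p + 3)/(3*(p^2 + 6*p + 8)^2)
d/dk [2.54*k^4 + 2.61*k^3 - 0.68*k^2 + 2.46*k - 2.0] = 10.16*k^3 + 7.83*k^2 - 1.36*k + 2.46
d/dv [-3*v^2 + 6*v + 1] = 6 - 6*v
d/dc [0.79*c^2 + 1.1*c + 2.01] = 1.58*c + 1.1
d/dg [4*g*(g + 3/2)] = 8*g + 6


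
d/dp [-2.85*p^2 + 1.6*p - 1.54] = 1.6 - 5.7*p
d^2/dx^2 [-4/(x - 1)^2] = -24/(x - 1)^4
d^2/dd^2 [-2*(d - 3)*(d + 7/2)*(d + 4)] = -12*d - 18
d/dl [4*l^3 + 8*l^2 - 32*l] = 12*l^2 + 16*l - 32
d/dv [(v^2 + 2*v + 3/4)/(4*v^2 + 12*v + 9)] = 1/(4*v^2 + 12*v + 9)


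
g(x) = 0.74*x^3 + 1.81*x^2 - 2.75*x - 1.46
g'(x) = 2.22*x^2 + 3.62*x - 2.75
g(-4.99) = -34.61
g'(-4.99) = 34.46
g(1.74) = 3.13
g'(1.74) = 10.27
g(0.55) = -2.30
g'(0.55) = -0.09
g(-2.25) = 5.46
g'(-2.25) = 0.34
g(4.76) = 106.27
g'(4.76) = 64.78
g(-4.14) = -11.56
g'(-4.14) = 20.31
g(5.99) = 206.05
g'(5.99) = 98.59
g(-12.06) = -1003.04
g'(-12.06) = 276.48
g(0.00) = -1.46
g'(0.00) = -2.75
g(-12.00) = -986.54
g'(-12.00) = 273.49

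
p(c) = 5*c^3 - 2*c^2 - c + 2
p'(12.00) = 2111.00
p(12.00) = 8342.00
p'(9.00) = 1178.00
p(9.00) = 3476.00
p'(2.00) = 51.00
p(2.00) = 32.00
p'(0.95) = 8.74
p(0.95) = 3.53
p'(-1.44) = 35.86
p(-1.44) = -15.64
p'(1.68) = 34.62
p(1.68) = 18.38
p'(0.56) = 1.46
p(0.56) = 1.69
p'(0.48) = 0.54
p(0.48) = 1.61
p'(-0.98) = 17.33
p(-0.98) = -3.65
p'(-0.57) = 6.15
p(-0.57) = 0.99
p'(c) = 15*c^2 - 4*c - 1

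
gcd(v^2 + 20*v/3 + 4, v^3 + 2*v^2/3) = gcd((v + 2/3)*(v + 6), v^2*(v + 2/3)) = v + 2/3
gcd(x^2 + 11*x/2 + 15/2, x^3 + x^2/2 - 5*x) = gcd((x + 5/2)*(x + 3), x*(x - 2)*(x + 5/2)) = x + 5/2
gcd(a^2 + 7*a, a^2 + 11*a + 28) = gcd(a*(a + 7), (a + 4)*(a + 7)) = a + 7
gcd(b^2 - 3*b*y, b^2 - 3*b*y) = -b^2 + 3*b*y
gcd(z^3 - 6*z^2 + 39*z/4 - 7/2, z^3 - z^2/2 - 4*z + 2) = z^2 - 5*z/2 + 1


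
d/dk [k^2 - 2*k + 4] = 2*k - 2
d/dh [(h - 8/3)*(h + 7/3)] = 2*h - 1/3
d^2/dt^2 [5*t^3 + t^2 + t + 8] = 30*t + 2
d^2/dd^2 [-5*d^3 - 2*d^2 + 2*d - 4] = -30*d - 4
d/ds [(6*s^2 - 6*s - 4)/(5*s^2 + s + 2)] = 4*(9*s^2 + 16*s - 2)/(25*s^4 + 10*s^3 + 21*s^2 + 4*s + 4)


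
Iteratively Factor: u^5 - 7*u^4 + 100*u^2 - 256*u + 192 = (u + 4)*(u^4 - 11*u^3 + 44*u^2 - 76*u + 48) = (u - 2)*(u + 4)*(u^3 - 9*u^2 + 26*u - 24) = (u - 4)*(u - 2)*(u + 4)*(u^2 - 5*u + 6) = (u - 4)*(u - 3)*(u - 2)*(u + 4)*(u - 2)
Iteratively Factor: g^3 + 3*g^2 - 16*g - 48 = (g - 4)*(g^2 + 7*g + 12) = (g - 4)*(g + 3)*(g + 4)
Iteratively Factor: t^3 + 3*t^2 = (t + 3)*(t^2) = t*(t + 3)*(t)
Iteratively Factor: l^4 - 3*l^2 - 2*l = (l + 1)*(l^3 - l^2 - 2*l) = l*(l + 1)*(l^2 - l - 2) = l*(l - 2)*(l + 1)*(l + 1)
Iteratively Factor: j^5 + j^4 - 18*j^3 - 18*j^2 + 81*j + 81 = (j + 3)*(j^4 - 2*j^3 - 12*j^2 + 18*j + 27) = (j - 3)*(j + 3)*(j^3 + j^2 - 9*j - 9) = (j - 3)*(j + 3)^2*(j^2 - 2*j - 3) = (j - 3)^2*(j + 3)^2*(j + 1)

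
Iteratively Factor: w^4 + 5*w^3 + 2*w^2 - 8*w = (w + 4)*(w^3 + w^2 - 2*w) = (w + 2)*(w + 4)*(w^2 - w) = (w - 1)*(w + 2)*(w + 4)*(w)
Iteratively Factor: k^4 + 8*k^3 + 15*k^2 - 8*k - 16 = (k - 1)*(k^3 + 9*k^2 + 24*k + 16) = (k - 1)*(k + 1)*(k^2 + 8*k + 16) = (k - 1)*(k + 1)*(k + 4)*(k + 4)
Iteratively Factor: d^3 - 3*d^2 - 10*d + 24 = (d + 3)*(d^2 - 6*d + 8) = (d - 4)*(d + 3)*(d - 2)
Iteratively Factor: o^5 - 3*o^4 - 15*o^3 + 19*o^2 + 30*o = (o - 5)*(o^4 + 2*o^3 - 5*o^2 - 6*o) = (o - 5)*(o + 1)*(o^3 + o^2 - 6*o) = (o - 5)*(o - 2)*(o + 1)*(o^2 + 3*o) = o*(o - 5)*(o - 2)*(o + 1)*(o + 3)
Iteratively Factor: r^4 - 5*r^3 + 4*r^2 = (r)*(r^3 - 5*r^2 + 4*r) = r^2*(r^2 - 5*r + 4) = r^2*(r - 4)*(r - 1)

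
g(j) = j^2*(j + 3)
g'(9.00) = 297.00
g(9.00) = 972.00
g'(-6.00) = 72.00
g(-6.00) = -108.00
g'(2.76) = 39.41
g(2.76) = 43.88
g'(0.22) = 1.47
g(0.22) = 0.16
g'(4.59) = 90.74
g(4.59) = 159.91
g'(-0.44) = -2.06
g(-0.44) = 0.50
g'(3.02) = 45.48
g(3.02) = 54.90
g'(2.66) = 37.19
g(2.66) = 40.05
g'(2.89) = 42.40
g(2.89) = 49.19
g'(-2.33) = 2.31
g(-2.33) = 3.64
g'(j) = j^2 + 2*j*(j + 3) = 3*j*(j + 2)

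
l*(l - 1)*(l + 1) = l^3 - l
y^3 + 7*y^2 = y^2*(y + 7)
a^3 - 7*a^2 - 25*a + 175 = (a - 7)*(a - 5)*(a + 5)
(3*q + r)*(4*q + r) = 12*q^2 + 7*q*r + r^2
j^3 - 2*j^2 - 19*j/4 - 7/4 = (j - 7/2)*(j + 1/2)*(j + 1)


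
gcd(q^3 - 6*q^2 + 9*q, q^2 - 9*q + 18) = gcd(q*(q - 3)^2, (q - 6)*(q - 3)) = q - 3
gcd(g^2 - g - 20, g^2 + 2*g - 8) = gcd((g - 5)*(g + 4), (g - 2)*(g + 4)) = g + 4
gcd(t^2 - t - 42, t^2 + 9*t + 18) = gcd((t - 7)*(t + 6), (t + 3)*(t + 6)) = t + 6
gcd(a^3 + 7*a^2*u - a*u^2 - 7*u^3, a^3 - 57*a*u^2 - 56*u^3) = a^2 + 8*a*u + 7*u^2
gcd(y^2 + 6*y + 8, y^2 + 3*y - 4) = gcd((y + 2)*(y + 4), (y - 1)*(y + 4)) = y + 4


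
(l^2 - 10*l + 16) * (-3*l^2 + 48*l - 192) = -3*l^4 + 78*l^3 - 720*l^2 + 2688*l - 3072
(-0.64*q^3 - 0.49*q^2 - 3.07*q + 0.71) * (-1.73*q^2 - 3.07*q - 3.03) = 1.1072*q^5 + 2.8125*q^4 + 8.7546*q^3 + 9.6813*q^2 + 7.1224*q - 2.1513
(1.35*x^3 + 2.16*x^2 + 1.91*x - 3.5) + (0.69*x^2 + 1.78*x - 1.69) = 1.35*x^3 + 2.85*x^2 + 3.69*x - 5.19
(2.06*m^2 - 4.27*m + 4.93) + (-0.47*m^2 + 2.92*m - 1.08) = 1.59*m^2 - 1.35*m + 3.85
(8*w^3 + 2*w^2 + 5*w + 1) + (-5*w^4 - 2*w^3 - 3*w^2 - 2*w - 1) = -5*w^4 + 6*w^3 - w^2 + 3*w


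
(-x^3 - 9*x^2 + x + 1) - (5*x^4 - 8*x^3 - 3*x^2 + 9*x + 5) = -5*x^4 + 7*x^3 - 6*x^2 - 8*x - 4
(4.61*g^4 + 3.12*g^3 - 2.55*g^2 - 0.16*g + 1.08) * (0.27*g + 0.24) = 1.2447*g^5 + 1.9488*g^4 + 0.0603*g^3 - 0.6552*g^2 + 0.2532*g + 0.2592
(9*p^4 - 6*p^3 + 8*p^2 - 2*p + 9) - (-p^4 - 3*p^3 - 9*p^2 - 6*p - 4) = 10*p^4 - 3*p^3 + 17*p^2 + 4*p + 13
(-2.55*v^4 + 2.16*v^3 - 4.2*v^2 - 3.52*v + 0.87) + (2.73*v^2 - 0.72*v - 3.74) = -2.55*v^4 + 2.16*v^3 - 1.47*v^2 - 4.24*v - 2.87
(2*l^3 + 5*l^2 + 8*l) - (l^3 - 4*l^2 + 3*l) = l^3 + 9*l^2 + 5*l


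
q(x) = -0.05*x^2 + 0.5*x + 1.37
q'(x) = 0.5 - 0.1*x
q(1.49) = 2.00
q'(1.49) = 0.35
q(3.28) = 2.47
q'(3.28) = 0.17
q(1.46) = 1.99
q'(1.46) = 0.35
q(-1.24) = 0.67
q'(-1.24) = 0.62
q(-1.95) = 0.20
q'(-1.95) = 0.70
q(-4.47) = -1.86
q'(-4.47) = 0.95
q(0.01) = 1.37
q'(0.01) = 0.50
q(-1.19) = 0.70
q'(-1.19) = 0.62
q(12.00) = 0.17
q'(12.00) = -0.70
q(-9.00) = -7.18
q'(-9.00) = 1.40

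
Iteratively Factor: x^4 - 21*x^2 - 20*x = (x - 5)*(x^3 + 5*x^2 + 4*x) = (x - 5)*(x + 4)*(x^2 + x) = x*(x - 5)*(x + 4)*(x + 1)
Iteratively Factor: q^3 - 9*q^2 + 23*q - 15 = (q - 1)*(q^2 - 8*q + 15) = (q - 5)*(q - 1)*(q - 3)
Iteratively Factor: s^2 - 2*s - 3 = (s - 3)*(s + 1)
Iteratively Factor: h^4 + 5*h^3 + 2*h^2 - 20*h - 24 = (h + 2)*(h^3 + 3*h^2 - 4*h - 12) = (h + 2)^2*(h^2 + h - 6) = (h + 2)^2*(h + 3)*(h - 2)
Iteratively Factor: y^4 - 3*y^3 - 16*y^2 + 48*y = (y - 3)*(y^3 - 16*y) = (y - 4)*(y - 3)*(y^2 + 4*y) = (y - 4)*(y - 3)*(y + 4)*(y)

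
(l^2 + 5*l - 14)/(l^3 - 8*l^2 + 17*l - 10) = (l + 7)/(l^2 - 6*l + 5)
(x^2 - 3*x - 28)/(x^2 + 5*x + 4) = (x - 7)/(x + 1)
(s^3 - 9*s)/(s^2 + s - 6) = s*(s - 3)/(s - 2)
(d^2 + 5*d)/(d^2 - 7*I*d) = (d + 5)/(d - 7*I)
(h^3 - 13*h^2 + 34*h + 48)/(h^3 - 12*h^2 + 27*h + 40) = (h - 6)/(h - 5)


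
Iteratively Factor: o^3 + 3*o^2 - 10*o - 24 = (o + 2)*(o^2 + o - 12) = (o - 3)*(o + 2)*(o + 4)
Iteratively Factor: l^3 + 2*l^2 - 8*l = (l)*(l^2 + 2*l - 8) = l*(l + 4)*(l - 2)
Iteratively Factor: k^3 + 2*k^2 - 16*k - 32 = (k + 4)*(k^2 - 2*k - 8) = (k + 2)*(k + 4)*(k - 4)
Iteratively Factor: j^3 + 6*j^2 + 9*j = (j + 3)*(j^2 + 3*j) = (j + 3)^2*(j)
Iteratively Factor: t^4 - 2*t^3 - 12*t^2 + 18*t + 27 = (t + 3)*(t^3 - 5*t^2 + 3*t + 9) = (t - 3)*(t + 3)*(t^2 - 2*t - 3) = (t - 3)*(t + 1)*(t + 3)*(t - 3)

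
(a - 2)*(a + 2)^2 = a^3 + 2*a^2 - 4*a - 8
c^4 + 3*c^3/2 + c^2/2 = c^2*(c + 1/2)*(c + 1)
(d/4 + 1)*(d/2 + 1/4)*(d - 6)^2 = d^4/8 - 15*d^3/16 - 2*d^2 + 69*d/4 + 9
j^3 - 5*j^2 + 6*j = j*(j - 3)*(j - 2)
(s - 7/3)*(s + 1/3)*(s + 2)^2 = s^4 + 2*s^3 - 43*s^2/9 - 100*s/9 - 28/9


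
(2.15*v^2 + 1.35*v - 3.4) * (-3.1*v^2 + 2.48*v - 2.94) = -6.665*v^4 + 1.147*v^3 + 7.567*v^2 - 12.401*v + 9.996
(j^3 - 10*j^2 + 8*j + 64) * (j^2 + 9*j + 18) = j^5 - j^4 - 64*j^3 - 44*j^2 + 720*j + 1152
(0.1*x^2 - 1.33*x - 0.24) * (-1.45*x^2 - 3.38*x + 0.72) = -0.145*x^4 + 1.5905*x^3 + 4.9154*x^2 - 0.1464*x - 0.1728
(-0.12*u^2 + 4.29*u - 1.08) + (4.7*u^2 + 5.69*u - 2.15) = 4.58*u^2 + 9.98*u - 3.23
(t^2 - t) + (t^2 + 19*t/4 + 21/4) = 2*t^2 + 15*t/4 + 21/4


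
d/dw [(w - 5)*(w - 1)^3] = 4*(w - 4)*(w - 1)^2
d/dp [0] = 0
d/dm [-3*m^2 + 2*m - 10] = 2 - 6*m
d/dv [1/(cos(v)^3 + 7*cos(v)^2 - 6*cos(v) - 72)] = (3*cos(v)^2 + 14*cos(v) - 6)*sin(v)/(cos(v)^3 + 7*cos(v)^2 - 6*cos(v) - 72)^2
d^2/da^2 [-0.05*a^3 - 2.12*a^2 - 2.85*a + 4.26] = -0.3*a - 4.24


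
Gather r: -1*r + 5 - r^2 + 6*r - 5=-r^2 + 5*r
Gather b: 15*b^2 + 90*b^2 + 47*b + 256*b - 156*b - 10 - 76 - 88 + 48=105*b^2 + 147*b - 126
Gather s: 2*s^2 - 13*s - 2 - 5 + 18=2*s^2 - 13*s + 11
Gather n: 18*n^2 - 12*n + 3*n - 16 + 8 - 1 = 18*n^2 - 9*n - 9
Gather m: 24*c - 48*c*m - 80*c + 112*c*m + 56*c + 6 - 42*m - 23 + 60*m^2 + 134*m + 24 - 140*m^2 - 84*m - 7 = -80*m^2 + m*(64*c + 8)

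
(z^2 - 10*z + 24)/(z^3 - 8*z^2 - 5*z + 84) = (z - 6)/(z^2 - 4*z - 21)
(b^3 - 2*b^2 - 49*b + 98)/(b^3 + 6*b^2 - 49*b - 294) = (b - 2)/(b + 6)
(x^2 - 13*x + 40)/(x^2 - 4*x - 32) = (x - 5)/(x + 4)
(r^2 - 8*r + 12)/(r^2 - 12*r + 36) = (r - 2)/(r - 6)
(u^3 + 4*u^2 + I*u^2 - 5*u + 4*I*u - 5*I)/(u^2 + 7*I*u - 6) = (u^2 + 4*u - 5)/(u + 6*I)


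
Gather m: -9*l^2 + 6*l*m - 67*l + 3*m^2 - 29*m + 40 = -9*l^2 - 67*l + 3*m^2 + m*(6*l - 29) + 40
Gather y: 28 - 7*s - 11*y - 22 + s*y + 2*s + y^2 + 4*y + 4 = -5*s + y^2 + y*(s - 7) + 10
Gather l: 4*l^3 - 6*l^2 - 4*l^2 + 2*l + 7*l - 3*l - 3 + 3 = 4*l^3 - 10*l^2 + 6*l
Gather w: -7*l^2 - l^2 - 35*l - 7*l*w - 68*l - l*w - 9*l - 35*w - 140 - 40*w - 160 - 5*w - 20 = -8*l^2 - 112*l + w*(-8*l - 80) - 320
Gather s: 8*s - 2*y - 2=8*s - 2*y - 2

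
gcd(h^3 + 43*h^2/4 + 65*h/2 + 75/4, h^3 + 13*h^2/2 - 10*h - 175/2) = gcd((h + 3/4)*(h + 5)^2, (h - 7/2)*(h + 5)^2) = h^2 + 10*h + 25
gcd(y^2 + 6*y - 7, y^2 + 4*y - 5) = y - 1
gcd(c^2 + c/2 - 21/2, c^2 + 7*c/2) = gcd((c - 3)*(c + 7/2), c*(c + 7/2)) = c + 7/2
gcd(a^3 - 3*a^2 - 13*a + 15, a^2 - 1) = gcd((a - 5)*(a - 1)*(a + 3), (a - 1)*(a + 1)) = a - 1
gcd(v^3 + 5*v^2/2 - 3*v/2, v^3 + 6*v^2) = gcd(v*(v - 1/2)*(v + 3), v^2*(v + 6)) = v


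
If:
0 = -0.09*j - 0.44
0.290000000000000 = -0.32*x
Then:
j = -4.89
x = -0.91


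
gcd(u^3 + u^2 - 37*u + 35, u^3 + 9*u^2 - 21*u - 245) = u^2 + 2*u - 35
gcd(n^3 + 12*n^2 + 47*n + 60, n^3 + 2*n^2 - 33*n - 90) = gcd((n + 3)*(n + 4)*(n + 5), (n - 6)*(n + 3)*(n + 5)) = n^2 + 8*n + 15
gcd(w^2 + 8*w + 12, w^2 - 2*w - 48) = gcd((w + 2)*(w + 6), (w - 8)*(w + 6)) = w + 6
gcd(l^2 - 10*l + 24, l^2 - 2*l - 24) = l - 6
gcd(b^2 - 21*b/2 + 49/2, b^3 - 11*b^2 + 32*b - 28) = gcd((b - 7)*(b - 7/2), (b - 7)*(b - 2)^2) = b - 7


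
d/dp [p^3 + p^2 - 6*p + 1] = 3*p^2 + 2*p - 6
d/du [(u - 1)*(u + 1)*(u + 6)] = 3*u^2 + 12*u - 1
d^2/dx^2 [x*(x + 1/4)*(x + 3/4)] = 6*x + 2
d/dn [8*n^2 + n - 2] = 16*n + 1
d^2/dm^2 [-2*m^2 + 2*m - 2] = -4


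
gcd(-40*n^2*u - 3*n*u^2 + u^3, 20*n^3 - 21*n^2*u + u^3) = 5*n + u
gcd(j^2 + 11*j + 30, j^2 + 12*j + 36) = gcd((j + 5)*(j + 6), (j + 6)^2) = j + 6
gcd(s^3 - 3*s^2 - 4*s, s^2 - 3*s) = s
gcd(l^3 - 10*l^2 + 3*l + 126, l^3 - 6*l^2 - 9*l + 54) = l^2 - 3*l - 18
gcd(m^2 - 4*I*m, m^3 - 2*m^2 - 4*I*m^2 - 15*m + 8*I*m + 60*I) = m - 4*I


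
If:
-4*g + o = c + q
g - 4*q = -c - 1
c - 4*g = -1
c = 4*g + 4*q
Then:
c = -9/5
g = -1/5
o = -57/20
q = -1/4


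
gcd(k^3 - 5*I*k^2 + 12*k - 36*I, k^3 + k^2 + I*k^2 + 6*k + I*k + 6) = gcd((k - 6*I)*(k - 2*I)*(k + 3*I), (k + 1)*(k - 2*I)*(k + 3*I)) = k^2 + I*k + 6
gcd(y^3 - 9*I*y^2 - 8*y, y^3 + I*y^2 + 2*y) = y^2 - I*y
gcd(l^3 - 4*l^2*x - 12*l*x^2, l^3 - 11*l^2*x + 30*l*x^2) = -l^2 + 6*l*x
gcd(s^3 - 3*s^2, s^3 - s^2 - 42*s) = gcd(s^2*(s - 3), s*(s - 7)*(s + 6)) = s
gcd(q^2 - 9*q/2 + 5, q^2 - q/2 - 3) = q - 2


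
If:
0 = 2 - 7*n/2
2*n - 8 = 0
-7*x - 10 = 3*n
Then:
No Solution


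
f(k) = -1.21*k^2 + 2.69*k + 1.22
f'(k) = 2.69 - 2.42*k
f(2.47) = 0.48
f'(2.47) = -3.29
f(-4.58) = -36.48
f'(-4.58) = 13.77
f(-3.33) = -21.16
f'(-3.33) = 10.75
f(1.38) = 2.63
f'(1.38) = -0.65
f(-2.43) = -12.46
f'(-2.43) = 8.57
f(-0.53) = -0.55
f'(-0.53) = 3.97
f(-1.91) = -8.33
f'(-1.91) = 7.31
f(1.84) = 2.07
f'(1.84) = -1.76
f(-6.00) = -58.48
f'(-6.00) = 17.21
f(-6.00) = -58.48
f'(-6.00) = 17.21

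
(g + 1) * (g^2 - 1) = g^3 + g^2 - g - 1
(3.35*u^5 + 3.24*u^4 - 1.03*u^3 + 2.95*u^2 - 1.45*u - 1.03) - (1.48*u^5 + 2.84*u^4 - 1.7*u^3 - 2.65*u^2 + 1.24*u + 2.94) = 1.87*u^5 + 0.4*u^4 + 0.67*u^3 + 5.6*u^2 - 2.69*u - 3.97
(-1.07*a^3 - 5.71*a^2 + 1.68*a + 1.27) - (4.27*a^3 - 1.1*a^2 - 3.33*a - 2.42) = -5.34*a^3 - 4.61*a^2 + 5.01*a + 3.69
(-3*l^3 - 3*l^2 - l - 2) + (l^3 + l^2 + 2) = -2*l^3 - 2*l^2 - l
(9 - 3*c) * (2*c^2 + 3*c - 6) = -6*c^3 + 9*c^2 + 45*c - 54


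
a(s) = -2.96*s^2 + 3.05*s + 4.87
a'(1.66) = -6.78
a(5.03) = -54.68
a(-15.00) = -706.88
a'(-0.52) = 6.13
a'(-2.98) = 20.69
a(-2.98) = -30.50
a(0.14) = 5.24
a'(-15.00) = 91.85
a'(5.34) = -28.56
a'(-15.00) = 91.85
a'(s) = 3.05 - 5.92*s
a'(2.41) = -11.22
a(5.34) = -63.25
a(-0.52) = 2.48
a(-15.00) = -706.88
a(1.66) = 1.78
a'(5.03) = -26.73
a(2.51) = -6.12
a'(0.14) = 2.22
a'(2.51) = -11.81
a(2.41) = -4.97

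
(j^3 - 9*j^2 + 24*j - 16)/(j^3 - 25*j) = (j^3 - 9*j^2 + 24*j - 16)/(j*(j^2 - 25))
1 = 1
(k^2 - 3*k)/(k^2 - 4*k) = (k - 3)/(k - 4)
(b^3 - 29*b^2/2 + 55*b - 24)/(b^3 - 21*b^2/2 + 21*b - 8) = (b - 6)/(b - 2)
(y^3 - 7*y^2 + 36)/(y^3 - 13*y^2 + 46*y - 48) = (y^2 - 4*y - 12)/(y^2 - 10*y + 16)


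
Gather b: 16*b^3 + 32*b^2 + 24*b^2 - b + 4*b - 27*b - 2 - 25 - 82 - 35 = 16*b^3 + 56*b^2 - 24*b - 144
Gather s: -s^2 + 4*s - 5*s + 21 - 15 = -s^2 - s + 6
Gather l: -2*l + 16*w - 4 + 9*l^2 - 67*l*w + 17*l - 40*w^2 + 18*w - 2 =9*l^2 + l*(15 - 67*w) - 40*w^2 + 34*w - 6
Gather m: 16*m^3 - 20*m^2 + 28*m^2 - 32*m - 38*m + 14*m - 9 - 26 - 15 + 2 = 16*m^3 + 8*m^2 - 56*m - 48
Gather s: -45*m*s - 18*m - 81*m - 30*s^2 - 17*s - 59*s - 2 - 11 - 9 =-99*m - 30*s^2 + s*(-45*m - 76) - 22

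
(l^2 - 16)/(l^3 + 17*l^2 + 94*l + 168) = (l - 4)/(l^2 + 13*l + 42)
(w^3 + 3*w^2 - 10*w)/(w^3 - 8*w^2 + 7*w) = (w^2 + 3*w - 10)/(w^2 - 8*w + 7)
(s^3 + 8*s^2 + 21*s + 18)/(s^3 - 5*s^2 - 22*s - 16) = (s^2 + 6*s + 9)/(s^2 - 7*s - 8)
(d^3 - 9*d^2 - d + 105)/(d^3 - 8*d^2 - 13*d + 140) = (d + 3)/(d + 4)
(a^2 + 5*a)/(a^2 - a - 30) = a/(a - 6)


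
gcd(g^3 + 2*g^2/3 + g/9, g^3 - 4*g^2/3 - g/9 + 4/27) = g + 1/3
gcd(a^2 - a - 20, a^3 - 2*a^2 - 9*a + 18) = 1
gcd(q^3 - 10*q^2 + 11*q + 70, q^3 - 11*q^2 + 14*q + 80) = q^2 - 3*q - 10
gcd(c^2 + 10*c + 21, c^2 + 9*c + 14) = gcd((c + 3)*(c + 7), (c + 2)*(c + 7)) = c + 7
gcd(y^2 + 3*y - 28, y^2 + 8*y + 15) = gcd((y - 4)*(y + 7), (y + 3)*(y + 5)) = 1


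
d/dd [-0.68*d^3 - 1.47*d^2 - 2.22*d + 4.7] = -2.04*d^2 - 2.94*d - 2.22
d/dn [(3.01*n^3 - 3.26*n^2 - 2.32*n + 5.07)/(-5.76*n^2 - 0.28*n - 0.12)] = (-17.3376*n^4 - 1.6856*n^3 - 13.534*n^2 + 59.1888*n + 1.698)/(33.1776*n^4 + 3.2256*n^3 + 1.4608*n^2 + 0.0672*n + 0.0144)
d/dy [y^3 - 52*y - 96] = 3*y^2 - 52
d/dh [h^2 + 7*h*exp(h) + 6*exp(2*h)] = 7*h*exp(h) + 2*h + 12*exp(2*h) + 7*exp(h)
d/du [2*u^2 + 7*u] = 4*u + 7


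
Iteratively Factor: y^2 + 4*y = (y + 4)*(y)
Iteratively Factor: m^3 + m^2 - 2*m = (m)*(m^2 + m - 2) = m*(m + 2)*(m - 1)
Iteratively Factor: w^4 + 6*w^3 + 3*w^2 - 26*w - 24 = (w + 1)*(w^3 + 5*w^2 - 2*w - 24) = (w - 2)*(w + 1)*(w^2 + 7*w + 12) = (w - 2)*(w + 1)*(w + 3)*(w + 4)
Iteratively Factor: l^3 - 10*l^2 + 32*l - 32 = (l - 4)*(l^2 - 6*l + 8) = (l - 4)*(l - 2)*(l - 4)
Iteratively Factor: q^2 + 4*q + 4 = (q + 2)*(q + 2)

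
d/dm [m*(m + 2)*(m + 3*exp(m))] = 3*m^2*exp(m) + 3*m^2 + 12*m*exp(m) + 4*m + 6*exp(m)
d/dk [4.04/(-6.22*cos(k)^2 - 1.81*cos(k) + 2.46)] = -(50.2576*cos(k) + 7.3124)*sin(k)/(6.22*cos(k)^2 + 1.81*cos(k) - 2.46)^2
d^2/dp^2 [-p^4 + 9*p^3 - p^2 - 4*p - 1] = -12*p^2 + 54*p - 2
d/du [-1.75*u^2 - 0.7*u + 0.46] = -3.5*u - 0.7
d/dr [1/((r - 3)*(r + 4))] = (-2*r - 1)/(r^4 + 2*r^3 - 23*r^2 - 24*r + 144)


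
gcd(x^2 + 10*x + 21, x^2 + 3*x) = x + 3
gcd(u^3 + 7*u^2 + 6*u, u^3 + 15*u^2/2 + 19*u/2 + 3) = u^2 + 7*u + 6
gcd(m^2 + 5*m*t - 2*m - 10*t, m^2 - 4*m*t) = 1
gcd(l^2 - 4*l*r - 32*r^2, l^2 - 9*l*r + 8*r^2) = -l + 8*r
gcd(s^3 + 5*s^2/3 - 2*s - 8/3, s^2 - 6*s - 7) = s + 1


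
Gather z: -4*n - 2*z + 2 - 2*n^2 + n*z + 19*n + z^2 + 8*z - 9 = -2*n^2 + 15*n + z^2 + z*(n + 6) - 7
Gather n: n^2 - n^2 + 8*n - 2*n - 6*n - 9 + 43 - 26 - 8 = 0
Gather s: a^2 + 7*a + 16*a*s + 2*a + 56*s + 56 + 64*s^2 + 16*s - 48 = a^2 + 9*a + 64*s^2 + s*(16*a + 72) + 8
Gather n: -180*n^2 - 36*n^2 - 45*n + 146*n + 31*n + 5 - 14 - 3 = -216*n^2 + 132*n - 12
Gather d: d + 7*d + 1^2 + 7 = 8*d + 8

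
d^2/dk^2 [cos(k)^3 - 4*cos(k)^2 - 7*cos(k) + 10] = 25*cos(k)/4 + 8*cos(2*k) - 9*cos(3*k)/4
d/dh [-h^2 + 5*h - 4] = 5 - 2*h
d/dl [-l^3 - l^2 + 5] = l*(-3*l - 2)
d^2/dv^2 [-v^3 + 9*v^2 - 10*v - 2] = 18 - 6*v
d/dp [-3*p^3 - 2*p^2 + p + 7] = -9*p^2 - 4*p + 1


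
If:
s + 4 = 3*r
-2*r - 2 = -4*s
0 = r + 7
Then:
No Solution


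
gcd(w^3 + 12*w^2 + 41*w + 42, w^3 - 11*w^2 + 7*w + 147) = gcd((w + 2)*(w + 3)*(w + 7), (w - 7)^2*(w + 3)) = w + 3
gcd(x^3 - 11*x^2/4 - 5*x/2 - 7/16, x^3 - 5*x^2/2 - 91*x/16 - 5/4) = x + 1/4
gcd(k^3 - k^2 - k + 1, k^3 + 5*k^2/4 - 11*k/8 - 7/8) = k - 1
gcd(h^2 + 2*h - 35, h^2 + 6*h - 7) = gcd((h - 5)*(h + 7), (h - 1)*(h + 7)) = h + 7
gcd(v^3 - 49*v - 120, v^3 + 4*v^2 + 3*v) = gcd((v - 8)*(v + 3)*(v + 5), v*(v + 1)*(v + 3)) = v + 3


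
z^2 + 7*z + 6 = (z + 1)*(z + 6)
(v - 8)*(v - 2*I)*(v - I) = v^3 - 8*v^2 - 3*I*v^2 - 2*v + 24*I*v + 16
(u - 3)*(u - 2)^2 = u^3 - 7*u^2 + 16*u - 12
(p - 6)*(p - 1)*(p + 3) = p^3 - 4*p^2 - 15*p + 18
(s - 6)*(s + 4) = s^2 - 2*s - 24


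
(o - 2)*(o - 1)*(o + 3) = o^3 - 7*o + 6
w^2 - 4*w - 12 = (w - 6)*(w + 2)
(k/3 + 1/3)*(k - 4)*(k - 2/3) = k^3/3 - 11*k^2/9 - 2*k/3 + 8/9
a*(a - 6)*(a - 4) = a^3 - 10*a^2 + 24*a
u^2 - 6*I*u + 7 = (u - 7*I)*(u + I)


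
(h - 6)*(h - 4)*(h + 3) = h^3 - 7*h^2 - 6*h + 72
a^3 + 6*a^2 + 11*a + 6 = (a + 1)*(a + 2)*(a + 3)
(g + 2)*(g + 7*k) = g^2 + 7*g*k + 2*g + 14*k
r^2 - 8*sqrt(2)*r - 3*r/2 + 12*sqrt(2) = (r - 3/2)*(r - 8*sqrt(2))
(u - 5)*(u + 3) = u^2 - 2*u - 15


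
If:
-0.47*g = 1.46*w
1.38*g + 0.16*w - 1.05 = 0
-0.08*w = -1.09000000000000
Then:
No Solution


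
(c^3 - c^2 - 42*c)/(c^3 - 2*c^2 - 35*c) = (c + 6)/(c + 5)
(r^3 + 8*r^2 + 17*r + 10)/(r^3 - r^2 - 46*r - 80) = (r + 1)/(r - 8)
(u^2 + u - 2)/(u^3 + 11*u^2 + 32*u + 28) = (u - 1)/(u^2 + 9*u + 14)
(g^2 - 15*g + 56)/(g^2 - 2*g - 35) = (g - 8)/(g + 5)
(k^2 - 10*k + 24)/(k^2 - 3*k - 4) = (k - 6)/(k + 1)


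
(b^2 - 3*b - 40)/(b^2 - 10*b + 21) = (b^2 - 3*b - 40)/(b^2 - 10*b + 21)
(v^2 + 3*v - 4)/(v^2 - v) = (v + 4)/v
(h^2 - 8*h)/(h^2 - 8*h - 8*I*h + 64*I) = h/(h - 8*I)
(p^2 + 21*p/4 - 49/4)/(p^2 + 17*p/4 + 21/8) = 2*(4*p^2 + 21*p - 49)/(8*p^2 + 34*p + 21)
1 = 1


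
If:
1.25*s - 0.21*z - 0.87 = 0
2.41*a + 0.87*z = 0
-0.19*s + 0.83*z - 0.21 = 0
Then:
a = -0.15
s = 0.77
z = 0.43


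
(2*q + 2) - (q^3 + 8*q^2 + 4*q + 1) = -q^3 - 8*q^2 - 2*q + 1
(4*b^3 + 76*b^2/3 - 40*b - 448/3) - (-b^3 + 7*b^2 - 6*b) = 5*b^3 + 55*b^2/3 - 34*b - 448/3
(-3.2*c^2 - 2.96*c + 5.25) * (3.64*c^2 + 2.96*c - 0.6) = -11.648*c^4 - 20.2464*c^3 + 12.2684*c^2 + 17.316*c - 3.15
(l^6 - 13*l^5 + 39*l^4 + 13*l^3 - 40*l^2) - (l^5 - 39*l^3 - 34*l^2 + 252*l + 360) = l^6 - 14*l^5 + 39*l^4 + 52*l^3 - 6*l^2 - 252*l - 360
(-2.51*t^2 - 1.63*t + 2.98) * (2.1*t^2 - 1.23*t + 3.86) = -5.271*t^4 - 0.335700000000001*t^3 - 1.4257*t^2 - 9.9572*t + 11.5028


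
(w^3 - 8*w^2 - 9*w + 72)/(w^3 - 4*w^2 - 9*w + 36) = (w - 8)/(w - 4)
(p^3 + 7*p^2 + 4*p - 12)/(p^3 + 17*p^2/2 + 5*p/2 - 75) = 2*(p^2 + p - 2)/(2*p^2 + 5*p - 25)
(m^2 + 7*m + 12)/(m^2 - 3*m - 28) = (m + 3)/(m - 7)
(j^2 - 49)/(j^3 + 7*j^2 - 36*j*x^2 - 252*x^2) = (7 - j)/(-j^2 + 36*x^2)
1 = 1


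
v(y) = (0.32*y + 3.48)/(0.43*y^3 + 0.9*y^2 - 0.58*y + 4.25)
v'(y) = (0.32*y + 3.48)*(-1.29*y^2 - 1.8*y + 0.58)/(0.43*y^3 + 0.9*y^2 - 0.58*y + 4.25)^2 + 0.32/(0.43*y^3 + 0.9*y^2 - 0.58*y + 4.25)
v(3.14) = 0.18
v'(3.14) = -0.12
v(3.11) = 0.19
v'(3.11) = -0.12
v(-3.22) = 2.24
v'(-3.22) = -14.06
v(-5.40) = -0.05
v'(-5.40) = -0.05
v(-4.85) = -0.09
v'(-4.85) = -0.11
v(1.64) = 0.53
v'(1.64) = -0.36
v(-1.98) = 0.51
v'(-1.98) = -0.03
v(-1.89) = 0.51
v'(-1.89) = 0.00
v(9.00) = 0.02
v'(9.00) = -0.00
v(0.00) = 0.82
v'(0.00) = 0.19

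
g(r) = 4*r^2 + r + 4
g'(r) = 8*r + 1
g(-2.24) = 21.83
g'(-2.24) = -16.92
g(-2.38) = 24.28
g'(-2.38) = -18.04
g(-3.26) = 43.25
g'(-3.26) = -25.08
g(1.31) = 12.17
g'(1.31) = 11.48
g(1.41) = 13.36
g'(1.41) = 12.28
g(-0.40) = 4.24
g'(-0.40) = -2.20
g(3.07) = 44.77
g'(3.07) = 25.56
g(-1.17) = 8.31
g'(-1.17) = -8.36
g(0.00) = 4.00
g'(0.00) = 1.00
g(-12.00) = 568.00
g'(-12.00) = -95.00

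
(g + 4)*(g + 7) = g^2 + 11*g + 28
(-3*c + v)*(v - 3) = -3*c*v + 9*c + v^2 - 3*v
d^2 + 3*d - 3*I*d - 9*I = (d + 3)*(d - 3*I)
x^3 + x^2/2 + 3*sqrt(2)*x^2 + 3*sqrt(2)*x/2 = x*(x + 1/2)*(x + 3*sqrt(2))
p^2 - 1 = (p - 1)*(p + 1)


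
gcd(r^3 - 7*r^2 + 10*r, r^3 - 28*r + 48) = r - 2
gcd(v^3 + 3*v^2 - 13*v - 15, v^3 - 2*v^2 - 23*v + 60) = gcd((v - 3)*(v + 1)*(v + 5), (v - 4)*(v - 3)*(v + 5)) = v^2 + 2*v - 15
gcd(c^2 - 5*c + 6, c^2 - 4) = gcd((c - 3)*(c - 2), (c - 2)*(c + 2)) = c - 2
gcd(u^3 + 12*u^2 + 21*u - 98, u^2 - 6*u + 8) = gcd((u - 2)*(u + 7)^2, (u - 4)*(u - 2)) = u - 2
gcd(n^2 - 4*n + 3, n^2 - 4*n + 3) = n^2 - 4*n + 3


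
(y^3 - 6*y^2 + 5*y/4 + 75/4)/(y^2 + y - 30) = (y^2 - y - 15/4)/(y + 6)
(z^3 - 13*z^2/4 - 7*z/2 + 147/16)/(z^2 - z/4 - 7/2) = (z^2 - 5*z + 21/4)/(z - 2)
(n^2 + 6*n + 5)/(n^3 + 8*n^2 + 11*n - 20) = (n + 1)/(n^2 + 3*n - 4)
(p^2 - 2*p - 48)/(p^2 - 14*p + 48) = (p + 6)/(p - 6)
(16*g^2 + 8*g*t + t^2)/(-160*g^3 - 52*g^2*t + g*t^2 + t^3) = (4*g + t)/(-40*g^2 - 3*g*t + t^2)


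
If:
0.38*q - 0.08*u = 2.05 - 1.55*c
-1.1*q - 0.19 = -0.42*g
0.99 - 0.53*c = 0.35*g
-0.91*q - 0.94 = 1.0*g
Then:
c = 2.25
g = -0.58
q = -0.39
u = 16.13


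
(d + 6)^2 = d^2 + 12*d + 36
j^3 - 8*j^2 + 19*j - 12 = (j - 4)*(j - 3)*(j - 1)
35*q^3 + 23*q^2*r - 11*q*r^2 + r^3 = (-7*q + r)*(-5*q + r)*(q + r)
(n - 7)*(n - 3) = n^2 - 10*n + 21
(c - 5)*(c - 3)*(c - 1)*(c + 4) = c^4 - 5*c^3 - 13*c^2 + 77*c - 60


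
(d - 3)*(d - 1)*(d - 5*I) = d^3 - 4*d^2 - 5*I*d^2 + 3*d + 20*I*d - 15*I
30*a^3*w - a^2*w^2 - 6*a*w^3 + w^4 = w*(-5*a + w)*(-3*a + w)*(2*a + w)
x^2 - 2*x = x*(x - 2)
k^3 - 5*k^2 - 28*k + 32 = (k - 8)*(k - 1)*(k + 4)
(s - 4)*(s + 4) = s^2 - 16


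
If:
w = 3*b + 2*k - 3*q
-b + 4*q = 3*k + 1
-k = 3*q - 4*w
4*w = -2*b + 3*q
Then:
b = 15/67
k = -30/67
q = -2/67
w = -9/67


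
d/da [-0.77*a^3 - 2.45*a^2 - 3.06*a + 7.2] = -2.31*a^2 - 4.9*a - 3.06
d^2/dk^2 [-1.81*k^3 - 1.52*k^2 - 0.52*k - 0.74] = -10.86*k - 3.04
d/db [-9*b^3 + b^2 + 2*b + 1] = -27*b^2 + 2*b + 2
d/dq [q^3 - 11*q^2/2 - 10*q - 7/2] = 3*q^2 - 11*q - 10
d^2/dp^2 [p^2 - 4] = 2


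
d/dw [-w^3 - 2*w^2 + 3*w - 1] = -3*w^2 - 4*w + 3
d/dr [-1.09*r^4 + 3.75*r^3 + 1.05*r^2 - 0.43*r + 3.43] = -4.36*r^3 + 11.25*r^2 + 2.1*r - 0.43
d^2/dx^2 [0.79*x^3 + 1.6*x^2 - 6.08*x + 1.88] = 4.74*x + 3.2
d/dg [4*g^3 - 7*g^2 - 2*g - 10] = 12*g^2 - 14*g - 2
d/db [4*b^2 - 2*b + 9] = 8*b - 2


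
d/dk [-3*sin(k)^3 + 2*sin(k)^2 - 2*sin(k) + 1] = (-9*sin(k)^2 + 4*sin(k) - 2)*cos(k)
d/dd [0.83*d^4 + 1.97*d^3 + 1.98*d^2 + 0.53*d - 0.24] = 3.32*d^3 + 5.91*d^2 + 3.96*d + 0.53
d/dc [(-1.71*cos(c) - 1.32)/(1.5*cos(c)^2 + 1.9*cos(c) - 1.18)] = (2.565*sin(c)^2 - 3.96*cos(c) - 7.0908)*sin(c)/(1.5*cos(c)^2 + 1.9*cos(c) - 1.18)^2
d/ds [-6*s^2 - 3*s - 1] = -12*s - 3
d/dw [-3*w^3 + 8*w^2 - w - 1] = -9*w^2 + 16*w - 1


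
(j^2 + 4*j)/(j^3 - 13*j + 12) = j/(j^2 - 4*j + 3)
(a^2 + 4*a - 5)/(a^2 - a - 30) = (a - 1)/(a - 6)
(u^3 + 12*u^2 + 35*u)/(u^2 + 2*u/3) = 3*(u^2 + 12*u + 35)/(3*u + 2)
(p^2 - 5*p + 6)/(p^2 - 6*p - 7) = (-p^2 + 5*p - 6)/(-p^2 + 6*p + 7)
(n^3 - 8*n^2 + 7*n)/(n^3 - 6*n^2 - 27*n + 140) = n*(n - 1)/(n^2 + n - 20)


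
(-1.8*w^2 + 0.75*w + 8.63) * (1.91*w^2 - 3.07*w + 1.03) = -3.438*w^4 + 6.9585*w^3 + 12.3268*w^2 - 25.7216*w + 8.8889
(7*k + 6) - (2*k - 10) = 5*k + 16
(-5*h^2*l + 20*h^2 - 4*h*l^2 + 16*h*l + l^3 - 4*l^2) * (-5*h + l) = 25*h^3*l - 100*h^3 + 15*h^2*l^2 - 60*h^2*l - 9*h*l^3 + 36*h*l^2 + l^4 - 4*l^3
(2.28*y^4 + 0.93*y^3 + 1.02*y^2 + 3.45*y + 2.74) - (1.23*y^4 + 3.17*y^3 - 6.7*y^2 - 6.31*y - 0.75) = 1.05*y^4 - 2.24*y^3 + 7.72*y^2 + 9.76*y + 3.49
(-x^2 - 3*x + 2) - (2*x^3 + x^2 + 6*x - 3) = -2*x^3 - 2*x^2 - 9*x + 5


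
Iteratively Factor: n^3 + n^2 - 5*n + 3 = (n + 3)*(n^2 - 2*n + 1) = (n - 1)*(n + 3)*(n - 1)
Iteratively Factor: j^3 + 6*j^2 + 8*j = (j + 4)*(j^2 + 2*j) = j*(j + 4)*(j + 2)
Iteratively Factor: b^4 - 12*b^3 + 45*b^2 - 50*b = (b - 5)*(b^3 - 7*b^2 + 10*b) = b*(b - 5)*(b^2 - 7*b + 10) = b*(b - 5)*(b - 2)*(b - 5)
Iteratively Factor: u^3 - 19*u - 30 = (u - 5)*(u^2 + 5*u + 6) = (u - 5)*(u + 2)*(u + 3)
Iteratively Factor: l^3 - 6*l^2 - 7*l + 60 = (l - 5)*(l^2 - l - 12) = (l - 5)*(l + 3)*(l - 4)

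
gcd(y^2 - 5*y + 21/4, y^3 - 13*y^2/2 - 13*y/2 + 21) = y - 3/2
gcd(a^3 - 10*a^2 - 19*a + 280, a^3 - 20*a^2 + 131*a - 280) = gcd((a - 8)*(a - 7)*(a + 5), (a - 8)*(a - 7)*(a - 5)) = a^2 - 15*a + 56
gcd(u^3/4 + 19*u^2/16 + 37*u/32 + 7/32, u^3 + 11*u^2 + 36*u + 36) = 1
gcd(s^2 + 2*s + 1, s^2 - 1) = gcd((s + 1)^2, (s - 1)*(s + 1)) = s + 1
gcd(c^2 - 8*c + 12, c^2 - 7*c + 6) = c - 6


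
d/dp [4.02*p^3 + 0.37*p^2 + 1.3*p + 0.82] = 12.06*p^2 + 0.74*p + 1.3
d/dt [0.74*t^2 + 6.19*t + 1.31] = 1.48*t + 6.19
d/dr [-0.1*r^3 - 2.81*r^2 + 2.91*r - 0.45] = -0.3*r^2 - 5.62*r + 2.91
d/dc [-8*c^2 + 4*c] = 4 - 16*c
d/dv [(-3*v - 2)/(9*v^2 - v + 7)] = (-27*v^2 + 3*v + (3*v + 2)*(18*v - 1) - 21)/(9*v^2 - v + 7)^2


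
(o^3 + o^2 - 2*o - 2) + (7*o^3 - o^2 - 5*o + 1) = 8*o^3 - 7*o - 1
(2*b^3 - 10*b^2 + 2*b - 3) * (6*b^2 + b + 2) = 12*b^5 - 58*b^4 + 6*b^3 - 36*b^2 + b - 6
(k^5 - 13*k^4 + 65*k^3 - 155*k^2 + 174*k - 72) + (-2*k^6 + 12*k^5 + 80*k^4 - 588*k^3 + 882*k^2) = -2*k^6 + 13*k^5 + 67*k^4 - 523*k^3 + 727*k^2 + 174*k - 72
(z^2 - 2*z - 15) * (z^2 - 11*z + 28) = z^4 - 13*z^3 + 35*z^2 + 109*z - 420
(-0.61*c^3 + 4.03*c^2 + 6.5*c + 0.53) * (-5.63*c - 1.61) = 3.4343*c^4 - 21.7068*c^3 - 43.0833*c^2 - 13.4489*c - 0.8533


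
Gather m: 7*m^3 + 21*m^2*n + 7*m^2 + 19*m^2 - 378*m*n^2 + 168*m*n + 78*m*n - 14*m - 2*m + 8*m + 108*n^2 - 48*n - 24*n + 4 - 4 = 7*m^3 + m^2*(21*n + 26) + m*(-378*n^2 + 246*n - 8) + 108*n^2 - 72*n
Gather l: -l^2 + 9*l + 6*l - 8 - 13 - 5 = -l^2 + 15*l - 26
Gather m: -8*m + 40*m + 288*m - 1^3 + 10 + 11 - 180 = 320*m - 160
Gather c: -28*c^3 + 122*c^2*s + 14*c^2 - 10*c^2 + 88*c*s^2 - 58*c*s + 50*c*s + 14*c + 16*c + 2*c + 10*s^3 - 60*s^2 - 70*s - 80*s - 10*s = -28*c^3 + c^2*(122*s + 4) + c*(88*s^2 - 8*s + 32) + 10*s^3 - 60*s^2 - 160*s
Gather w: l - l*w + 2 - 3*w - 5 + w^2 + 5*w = l + w^2 + w*(2 - l) - 3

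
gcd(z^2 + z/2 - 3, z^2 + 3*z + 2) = z + 2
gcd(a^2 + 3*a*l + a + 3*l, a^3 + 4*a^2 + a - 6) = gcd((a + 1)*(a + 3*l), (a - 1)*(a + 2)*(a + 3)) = 1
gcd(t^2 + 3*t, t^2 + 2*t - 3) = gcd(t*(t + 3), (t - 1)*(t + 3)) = t + 3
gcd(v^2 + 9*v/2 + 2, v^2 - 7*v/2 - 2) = v + 1/2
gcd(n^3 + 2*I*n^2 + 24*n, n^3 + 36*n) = n^2 + 6*I*n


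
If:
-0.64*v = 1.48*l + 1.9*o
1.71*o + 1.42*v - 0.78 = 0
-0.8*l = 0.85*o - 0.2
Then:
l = -1.48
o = 1.63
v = -1.41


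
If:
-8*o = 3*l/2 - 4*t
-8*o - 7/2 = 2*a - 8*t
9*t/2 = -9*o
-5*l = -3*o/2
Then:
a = -7/4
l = 0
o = 0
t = 0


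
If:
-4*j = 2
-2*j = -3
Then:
No Solution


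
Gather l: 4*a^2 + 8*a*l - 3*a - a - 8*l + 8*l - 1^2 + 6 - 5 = 4*a^2 + 8*a*l - 4*a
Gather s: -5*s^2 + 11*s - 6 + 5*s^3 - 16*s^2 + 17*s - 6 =5*s^3 - 21*s^2 + 28*s - 12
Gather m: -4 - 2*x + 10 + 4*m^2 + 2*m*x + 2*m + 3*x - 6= 4*m^2 + m*(2*x + 2) + x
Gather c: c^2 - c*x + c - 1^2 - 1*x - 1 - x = c^2 + c*(1 - x) - 2*x - 2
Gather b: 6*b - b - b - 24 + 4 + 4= 4*b - 16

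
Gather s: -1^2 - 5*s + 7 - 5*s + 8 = 14 - 10*s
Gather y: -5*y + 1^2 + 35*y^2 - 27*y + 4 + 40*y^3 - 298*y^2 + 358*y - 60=40*y^3 - 263*y^2 + 326*y - 55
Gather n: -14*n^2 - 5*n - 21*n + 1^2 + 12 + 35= -14*n^2 - 26*n + 48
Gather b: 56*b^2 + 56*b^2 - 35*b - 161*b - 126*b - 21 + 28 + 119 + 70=112*b^2 - 322*b + 196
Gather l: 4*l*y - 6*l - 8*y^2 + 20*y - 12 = l*(4*y - 6) - 8*y^2 + 20*y - 12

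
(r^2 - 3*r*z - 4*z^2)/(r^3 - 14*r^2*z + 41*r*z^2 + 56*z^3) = (r - 4*z)/(r^2 - 15*r*z + 56*z^2)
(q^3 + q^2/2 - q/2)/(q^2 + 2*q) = (2*q^2 + q - 1)/(2*(q + 2))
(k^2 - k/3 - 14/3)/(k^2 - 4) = (k - 7/3)/(k - 2)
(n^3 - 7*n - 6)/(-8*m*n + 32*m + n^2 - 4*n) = (-n^3 + 7*n + 6)/(8*m*n - 32*m - n^2 + 4*n)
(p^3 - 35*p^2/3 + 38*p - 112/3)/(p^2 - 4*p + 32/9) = 3*(p^2 - 9*p + 14)/(3*p - 4)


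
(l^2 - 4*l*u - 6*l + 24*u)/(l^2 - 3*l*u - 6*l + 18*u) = (-l + 4*u)/(-l + 3*u)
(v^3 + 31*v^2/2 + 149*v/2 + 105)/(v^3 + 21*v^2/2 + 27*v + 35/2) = (v + 6)/(v + 1)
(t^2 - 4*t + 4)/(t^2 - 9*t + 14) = (t - 2)/(t - 7)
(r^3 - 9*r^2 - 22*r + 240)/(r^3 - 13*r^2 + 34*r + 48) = (r + 5)/(r + 1)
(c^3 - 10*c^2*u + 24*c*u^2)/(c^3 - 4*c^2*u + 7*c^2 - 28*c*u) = (c - 6*u)/(c + 7)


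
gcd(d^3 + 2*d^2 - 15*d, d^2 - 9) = d - 3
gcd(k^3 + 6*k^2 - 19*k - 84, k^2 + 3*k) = k + 3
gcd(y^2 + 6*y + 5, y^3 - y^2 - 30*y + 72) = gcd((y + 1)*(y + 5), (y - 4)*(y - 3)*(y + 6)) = 1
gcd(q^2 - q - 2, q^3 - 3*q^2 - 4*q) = q + 1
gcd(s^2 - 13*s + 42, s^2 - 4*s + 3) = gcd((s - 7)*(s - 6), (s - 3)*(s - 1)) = 1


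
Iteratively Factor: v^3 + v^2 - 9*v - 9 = (v + 1)*(v^2 - 9) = (v + 1)*(v + 3)*(v - 3)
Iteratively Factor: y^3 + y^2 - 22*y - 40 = (y - 5)*(y^2 + 6*y + 8) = (y - 5)*(y + 4)*(y + 2)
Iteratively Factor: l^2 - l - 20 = (l - 5)*(l + 4)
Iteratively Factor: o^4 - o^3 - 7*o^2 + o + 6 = (o - 3)*(o^3 + 2*o^2 - o - 2) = (o - 3)*(o - 1)*(o^2 + 3*o + 2) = (o - 3)*(o - 1)*(o + 2)*(o + 1)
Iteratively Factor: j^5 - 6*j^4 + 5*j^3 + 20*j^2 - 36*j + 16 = (j - 4)*(j^4 - 2*j^3 - 3*j^2 + 8*j - 4) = (j - 4)*(j - 1)*(j^3 - j^2 - 4*j + 4) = (j - 4)*(j - 2)*(j - 1)*(j^2 + j - 2) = (j - 4)*(j - 2)*(j - 1)*(j + 2)*(j - 1)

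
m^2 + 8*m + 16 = (m + 4)^2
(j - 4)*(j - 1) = j^2 - 5*j + 4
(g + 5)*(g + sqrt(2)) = g^2 + sqrt(2)*g + 5*g + 5*sqrt(2)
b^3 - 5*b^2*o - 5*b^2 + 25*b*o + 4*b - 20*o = (b - 4)*(b - 1)*(b - 5*o)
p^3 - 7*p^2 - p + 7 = (p - 7)*(p - 1)*(p + 1)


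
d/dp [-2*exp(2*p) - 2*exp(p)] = (-4*exp(p) - 2)*exp(p)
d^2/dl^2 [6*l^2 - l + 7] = 12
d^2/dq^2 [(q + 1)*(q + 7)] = 2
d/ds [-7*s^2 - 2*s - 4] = -14*s - 2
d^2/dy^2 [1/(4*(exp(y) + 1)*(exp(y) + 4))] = (4*exp(3*y) + 15*exp(2*y) + 9*exp(y) - 20)*exp(y)/(4*(exp(6*y) + 15*exp(5*y) + 87*exp(4*y) + 245*exp(3*y) + 348*exp(2*y) + 240*exp(y) + 64))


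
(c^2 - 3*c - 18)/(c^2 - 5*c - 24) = (c - 6)/(c - 8)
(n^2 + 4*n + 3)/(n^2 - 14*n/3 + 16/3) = 3*(n^2 + 4*n + 3)/(3*n^2 - 14*n + 16)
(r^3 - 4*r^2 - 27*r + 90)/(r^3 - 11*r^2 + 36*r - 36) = (r + 5)/(r - 2)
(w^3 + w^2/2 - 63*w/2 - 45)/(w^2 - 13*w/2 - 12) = (w^2 - w - 30)/(w - 8)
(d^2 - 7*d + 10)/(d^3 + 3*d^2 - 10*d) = (d - 5)/(d*(d + 5))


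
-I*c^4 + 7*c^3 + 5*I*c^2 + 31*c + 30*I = (c - 2*I)*(c + 3*I)*(c + 5*I)*(-I*c + 1)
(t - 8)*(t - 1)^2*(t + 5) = t^4 - 5*t^3 - 33*t^2 + 77*t - 40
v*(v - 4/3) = v^2 - 4*v/3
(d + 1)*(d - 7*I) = d^2 + d - 7*I*d - 7*I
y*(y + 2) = y^2 + 2*y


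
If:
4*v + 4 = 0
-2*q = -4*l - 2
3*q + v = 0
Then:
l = -1/3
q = 1/3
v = -1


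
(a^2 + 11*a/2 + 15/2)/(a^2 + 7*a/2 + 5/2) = (a + 3)/(a + 1)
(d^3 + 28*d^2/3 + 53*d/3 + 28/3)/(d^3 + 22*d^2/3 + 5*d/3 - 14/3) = (3*d + 4)/(3*d - 2)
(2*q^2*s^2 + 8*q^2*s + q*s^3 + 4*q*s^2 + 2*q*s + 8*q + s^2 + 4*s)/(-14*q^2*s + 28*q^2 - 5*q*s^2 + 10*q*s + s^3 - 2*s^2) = (-q*s^2 - 4*q*s - s - 4)/(7*q*s - 14*q - s^2 + 2*s)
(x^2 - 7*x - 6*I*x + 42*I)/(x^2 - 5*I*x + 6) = (x - 7)/(x + I)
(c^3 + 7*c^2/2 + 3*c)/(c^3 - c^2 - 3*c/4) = 2*(2*c^2 + 7*c + 6)/(4*c^2 - 4*c - 3)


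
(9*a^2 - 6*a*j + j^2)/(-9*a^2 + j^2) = (-3*a + j)/(3*a + j)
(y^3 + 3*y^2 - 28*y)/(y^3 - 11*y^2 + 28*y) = (y + 7)/(y - 7)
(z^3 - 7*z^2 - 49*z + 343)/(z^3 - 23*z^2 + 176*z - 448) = (z^2 - 49)/(z^2 - 16*z + 64)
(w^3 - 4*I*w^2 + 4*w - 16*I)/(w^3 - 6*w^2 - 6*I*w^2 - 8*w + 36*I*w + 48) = (w + 2*I)/(w - 6)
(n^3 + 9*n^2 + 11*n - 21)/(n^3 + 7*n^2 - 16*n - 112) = (n^2 + 2*n - 3)/(n^2 - 16)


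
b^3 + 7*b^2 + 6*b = b*(b + 1)*(b + 6)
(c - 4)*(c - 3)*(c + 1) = c^3 - 6*c^2 + 5*c + 12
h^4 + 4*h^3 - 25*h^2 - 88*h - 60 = (h - 5)*(h + 1)*(h + 2)*(h + 6)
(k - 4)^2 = k^2 - 8*k + 16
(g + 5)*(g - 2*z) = g^2 - 2*g*z + 5*g - 10*z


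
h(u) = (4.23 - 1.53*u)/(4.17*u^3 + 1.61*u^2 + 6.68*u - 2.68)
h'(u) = (4.23 - 1.53*u)*(-12.51*u^2 - 3.22*u - 6.68)/(4.17*u^3 + 1.61*u^2 + 6.68*u - 2.68)^2 - 1.53/(4.17*u^3 + 1.61*u^2 + 6.68*u - 2.68)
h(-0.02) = -1.51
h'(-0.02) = -3.02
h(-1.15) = -0.41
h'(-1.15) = -0.45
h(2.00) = 0.02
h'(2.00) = -0.06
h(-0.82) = -0.59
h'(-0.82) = -0.61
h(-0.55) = -0.77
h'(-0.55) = -0.79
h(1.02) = 0.26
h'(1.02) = -0.74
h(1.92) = 0.03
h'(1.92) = -0.07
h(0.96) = 0.31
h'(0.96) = -0.91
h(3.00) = -0.00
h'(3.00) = -0.01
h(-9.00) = -0.01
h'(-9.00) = -0.00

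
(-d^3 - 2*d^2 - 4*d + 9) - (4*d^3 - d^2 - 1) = -5*d^3 - d^2 - 4*d + 10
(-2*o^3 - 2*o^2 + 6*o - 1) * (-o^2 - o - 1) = 2*o^5 + 4*o^4 - 2*o^3 - 3*o^2 - 5*o + 1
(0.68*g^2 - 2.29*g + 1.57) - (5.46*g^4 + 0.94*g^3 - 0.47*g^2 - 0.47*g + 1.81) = -5.46*g^4 - 0.94*g^3 + 1.15*g^2 - 1.82*g - 0.24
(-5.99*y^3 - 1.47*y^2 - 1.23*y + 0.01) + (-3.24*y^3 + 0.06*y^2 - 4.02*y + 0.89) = -9.23*y^3 - 1.41*y^2 - 5.25*y + 0.9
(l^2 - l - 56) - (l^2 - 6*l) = 5*l - 56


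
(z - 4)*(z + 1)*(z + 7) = z^3 + 4*z^2 - 25*z - 28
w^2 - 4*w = w*(w - 4)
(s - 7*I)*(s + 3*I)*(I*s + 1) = I*s^3 + 5*s^2 + 17*I*s + 21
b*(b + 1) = b^2 + b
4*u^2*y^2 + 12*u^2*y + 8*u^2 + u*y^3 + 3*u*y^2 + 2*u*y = (4*u + y)*(y + 2)*(u*y + u)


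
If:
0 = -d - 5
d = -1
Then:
No Solution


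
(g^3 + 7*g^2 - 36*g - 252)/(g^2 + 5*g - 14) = (g^2 - 36)/(g - 2)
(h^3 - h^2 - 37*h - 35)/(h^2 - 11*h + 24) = (h^3 - h^2 - 37*h - 35)/(h^2 - 11*h + 24)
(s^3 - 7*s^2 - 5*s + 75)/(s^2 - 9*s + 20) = (s^2 - 2*s - 15)/(s - 4)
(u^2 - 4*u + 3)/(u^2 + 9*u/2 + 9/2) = 2*(u^2 - 4*u + 3)/(2*u^2 + 9*u + 9)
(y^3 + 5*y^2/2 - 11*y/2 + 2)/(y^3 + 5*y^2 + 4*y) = (2*y^2 - 3*y + 1)/(2*y*(y + 1))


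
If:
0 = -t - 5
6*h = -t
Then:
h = 5/6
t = -5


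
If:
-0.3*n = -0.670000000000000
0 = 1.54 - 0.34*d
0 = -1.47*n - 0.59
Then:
No Solution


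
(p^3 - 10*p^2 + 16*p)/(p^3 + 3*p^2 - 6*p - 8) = p*(p - 8)/(p^2 + 5*p + 4)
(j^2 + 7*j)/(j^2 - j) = (j + 7)/(j - 1)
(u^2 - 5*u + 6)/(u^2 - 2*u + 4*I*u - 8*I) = (u - 3)/(u + 4*I)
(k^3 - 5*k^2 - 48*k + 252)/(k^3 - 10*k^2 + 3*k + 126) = (k^2 + k - 42)/(k^2 - 4*k - 21)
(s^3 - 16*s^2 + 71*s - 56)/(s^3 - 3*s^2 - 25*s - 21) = (s^2 - 9*s + 8)/(s^2 + 4*s + 3)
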